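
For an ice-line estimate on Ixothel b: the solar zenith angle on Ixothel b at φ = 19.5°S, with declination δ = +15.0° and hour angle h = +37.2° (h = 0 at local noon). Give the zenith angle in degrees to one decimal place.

θ_z = 50.3°

cos θ_z = sin φ sin δ + cos φ cos δ cos h = -0.086396 + 0.725258 = 0.638862.
θ_z = arccos(0.638862) = 50.3°.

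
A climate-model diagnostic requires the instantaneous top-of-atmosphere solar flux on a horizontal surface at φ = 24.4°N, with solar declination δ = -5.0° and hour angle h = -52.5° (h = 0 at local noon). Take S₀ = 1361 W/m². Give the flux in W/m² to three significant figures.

703 W/m²

cos θ_z = sin φ sin δ + cos φ cos δ cos h = -0.036004 + 0.552279 = 0.516275.
Flux = S₀ · cos θ_z = 1361 × 0.516275 = 702.7 W/m².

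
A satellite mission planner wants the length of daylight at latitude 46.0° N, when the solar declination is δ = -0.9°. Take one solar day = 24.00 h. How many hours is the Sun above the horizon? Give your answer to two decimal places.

cos h₀ = −tan ϕ · tan δ = −tan(+46.0°) × tan(-0.900°) = 0.0163, so h₀ = 1.5545 rad = 89.07°.
Daylight = 2h₀/(2π) × 24.00 h = (1.5545/π) × 24.00 = 11.88 h.

11.88 h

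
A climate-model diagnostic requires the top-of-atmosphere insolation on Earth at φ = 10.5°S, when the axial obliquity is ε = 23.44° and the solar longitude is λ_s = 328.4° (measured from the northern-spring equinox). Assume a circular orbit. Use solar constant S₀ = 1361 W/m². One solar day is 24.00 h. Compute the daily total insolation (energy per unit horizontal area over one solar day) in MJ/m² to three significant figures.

Solar declination: sin δ = sin ε · sin λ_s = sin 23.44° × sin 328.4° = -0.20844, so δ = -12.031°.
cos H₀ = −tan(-10.5°) tan(-12.031°) = -0.0395, H₀ = 1.6103 rad.
Bracket: H₀ sin φ sin δ + cos φ cos δ sin H₀ = 1.6103×-0.18224×-0.20844 + 0.98325×0.97804×0.99922 = 0.061169 + 0.960908 = 1.022077.
Q̄ = (S₀/π) × [bracket] = (1361/π) × 1.022077 = 442.78 W/m².
Daily total = Q̄ × 24.00 h × 3600 s/h = 442.78 × 24.00 × 3600 / 10⁶ = 38.26 MJ/m².

38.3 MJ/m²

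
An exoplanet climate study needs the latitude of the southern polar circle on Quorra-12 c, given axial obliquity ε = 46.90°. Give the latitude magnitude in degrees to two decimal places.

The polar circle is the lowest latitude that experiences at least one full rotation of continuous darkness at the northern-summer solstice; it lies at |φ| = 90° − ε = 90° − 46.90° = 43.10°.

43.10°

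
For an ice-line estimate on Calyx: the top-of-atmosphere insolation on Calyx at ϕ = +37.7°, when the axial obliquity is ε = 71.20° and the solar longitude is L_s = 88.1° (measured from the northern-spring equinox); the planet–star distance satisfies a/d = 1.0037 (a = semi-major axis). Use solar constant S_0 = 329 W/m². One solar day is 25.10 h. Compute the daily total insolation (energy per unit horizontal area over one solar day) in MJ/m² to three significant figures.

Solar declination: sin δ = sin ε · sin L_s = sin 71.20° × sin 88.1° = 0.94613, so δ = +71.108°.
cos h₀ = −tan(+37.7°) tan(+71.108°) = -2.2584 ≤ −1 ⇒ polar day, h₀ = π.
Bracket: h₀ sin ϕ sin δ + cos ϕ cos δ sin h₀ = 3.1416×0.61153×0.94613 + 0.79122×0.32379×0.00000 = 1.817689 + 0.000000 = 1.817689.
Inverse-square distance factor (a/d)² = 1.0037² = 1.007414.
Q̄ = (S_0/π) × 1.007414 × [bracket] = (329/π) × 1.007414 × 1.817689 = 191.77 W/m².
Daily total = Q̄ × 25.10 h × 3600 s/h = 191.77 × 25.10 × 3600 / 10⁶ = 17.33 MJ/m².

17.3 MJ/m²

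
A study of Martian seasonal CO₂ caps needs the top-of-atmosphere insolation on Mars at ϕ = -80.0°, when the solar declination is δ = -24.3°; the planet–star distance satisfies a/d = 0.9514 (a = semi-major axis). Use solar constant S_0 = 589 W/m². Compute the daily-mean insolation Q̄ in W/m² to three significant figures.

Q̄ ≈ 216 W/m²

cos h₀ = −tan(-80.0°) tan(-24.300°) = -2.5607 ≤ −1 ⇒ polar day, h₀ = π.
Bracket: h₀ sin ϕ sin δ + cos ϕ cos δ sin h₀ = 3.1416×-0.98481×-0.41151 + 0.17365×0.91140×0.00000 = 1.273162 + 0.000000 = 1.273162.
Inverse-square distance factor (a/d)² = 0.9514² = 0.905162.
Q̄ = (S_0/π) × 0.905162 × [bracket] = (589/π) × 0.905162 × 1.273162 = 216.1 W/m².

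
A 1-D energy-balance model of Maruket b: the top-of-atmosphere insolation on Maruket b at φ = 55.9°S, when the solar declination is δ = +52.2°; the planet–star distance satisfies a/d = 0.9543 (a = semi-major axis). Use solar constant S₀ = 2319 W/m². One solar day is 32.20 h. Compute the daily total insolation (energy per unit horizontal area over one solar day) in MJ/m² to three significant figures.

cos H₀ = −tan(-55.9°) tan(+52.200°) = 1.9041 ≥ 1 ⇒ polar night, H₀ = 0 and Q̄ = 0.
Inverse-square distance factor (a/d)² = 0.9543² = 0.910688.
Daily total = Q̄ × 32.20 h × 3600 s/h = 0.00 MJ/m².

0.00 MJ/m²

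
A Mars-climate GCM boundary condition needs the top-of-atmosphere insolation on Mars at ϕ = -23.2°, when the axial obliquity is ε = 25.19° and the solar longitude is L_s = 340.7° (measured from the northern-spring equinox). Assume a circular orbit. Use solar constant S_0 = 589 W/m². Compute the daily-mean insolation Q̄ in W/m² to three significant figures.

Q̄ ≈ 187 W/m²

Solar declination: sin δ = sin ε · sin L_s = sin 25.19° × sin 340.7° = -0.14067, so δ = -8.087°.
cos h₀ = −tan(-23.2°) tan(-8.087°) = -0.0609, h₀ = 1.6317 rad.
Bracket: h₀ sin ϕ sin δ + cos ϕ cos δ sin h₀ = 1.6317×-0.39394×-0.14067 + 0.91914×0.99006×0.99814 = 0.090422 + 0.908311 = 0.998733.
Q̄ = (S_0/π) × [bracket] = (589/π) × 0.998733 = 187.2 W/m².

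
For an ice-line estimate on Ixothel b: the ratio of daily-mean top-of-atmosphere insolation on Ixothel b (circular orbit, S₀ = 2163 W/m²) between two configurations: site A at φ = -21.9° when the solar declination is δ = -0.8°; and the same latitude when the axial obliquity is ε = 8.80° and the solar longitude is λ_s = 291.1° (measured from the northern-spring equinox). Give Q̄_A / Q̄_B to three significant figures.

— Configuration A (φ=-21.9°):
cos H₀ = −tan(-21.9°) tan(-0.800°) = -0.0056, H₀ = 1.5764 rad.
Bracket: H₀ sin φ sin δ + cos φ cos δ sin H₀ = 1.5764×-0.37299×-0.01396 + 0.92784×0.99990×0.99998 = 0.008208 + 0.927729 = 0.935937.
Q̄ = (S₀/π) × [bracket] = (2163/π) × 0.935937 = 644.40 W/m².
— Configuration B (φ=-21.9°):
Solar declination: sin δ = sin ε · sin λ_s = sin 8.80° × sin 291.1° = -0.14273, so δ = -8.206°.
cos H₀ = −tan(-21.9°) tan(-8.206°) = -0.0580, H₀ = 1.6288 rad.
Bracket: H₀ sin φ sin δ + cos φ cos δ sin H₀ = 1.6288×-0.37299×-0.14273 + 0.92784×0.98976×0.99832 = 0.086712 + 0.916796 = 1.003508.
Q̄ = (S₀/π) × [bracket] = (2163/π) × 1.003508 = 690.92 W/m².
Ratio Q̄_A / Q̄_B = 644.40 / 690.92 = 0.9327.

Q̄_A / Q̄_B ≈ 0.933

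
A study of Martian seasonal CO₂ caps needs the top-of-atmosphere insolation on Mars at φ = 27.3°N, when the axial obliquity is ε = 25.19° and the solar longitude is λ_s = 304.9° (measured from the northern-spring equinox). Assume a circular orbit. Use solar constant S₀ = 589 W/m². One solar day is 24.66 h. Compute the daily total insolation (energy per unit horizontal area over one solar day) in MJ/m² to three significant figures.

9.93 MJ/m²

Solar declination: sin δ = sin ε · sin λ_s = sin 25.19° × sin 304.9° = -0.34907, so δ = -20.431°.
cos H₀ = −tan(+27.3°) tan(-20.431°) = 0.1923, H₀ = 1.3773 rad.
Bracket: H₀ sin φ sin δ + cos φ cos δ sin H₀ = 1.3773×0.45865×-0.34907 + 0.88862×0.93710×0.98134 = -0.220507 + 0.817187 = 0.596680.
Q̄ = (S₀/π) × [bracket] = (589/π) × 0.596680 = 111.87 W/m².
Daily total = Q̄ × 24.66 h × 3600 s/h = 111.87 × 24.66 × 3600 / 10⁶ = 9.931 MJ/m².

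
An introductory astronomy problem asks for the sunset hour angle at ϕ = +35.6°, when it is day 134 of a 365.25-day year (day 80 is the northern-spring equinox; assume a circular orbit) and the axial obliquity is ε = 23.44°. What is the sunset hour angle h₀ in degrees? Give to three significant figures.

h₀ = 104°

Solar longitude: L_s = 360° × (134 − 80)/365.25 = 53.224°.
sin δ = sin 23.44° × sin 53.224° = 0.31862, so δ = +18.580°.
cos h₀ = −tan ϕ · tan δ = −tan(+35.6°) × tan(+18.580°) = -0.2407, so h₀ = 1.8138 rad = 103.93°.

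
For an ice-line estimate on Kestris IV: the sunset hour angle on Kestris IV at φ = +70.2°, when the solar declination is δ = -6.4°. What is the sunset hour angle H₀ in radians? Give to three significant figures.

H₀ = 1.25 rad

cos H₀ = −tan φ · tan δ = −tan(+70.2°) × tan(-6.400°) = 0.3116, so H₀ = 1.2540 rad = 71.85°.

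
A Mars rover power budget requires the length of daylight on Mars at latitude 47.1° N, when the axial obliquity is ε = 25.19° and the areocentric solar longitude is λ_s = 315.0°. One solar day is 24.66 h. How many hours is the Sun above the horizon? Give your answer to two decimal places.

9.61 h

sin δ = sin 25.19° × sin 315.0° = -0.30096, so δ = -17.515°.
cos H₀ = −tan φ · tan δ = −tan(+47.1°) × tan(-17.515°) = 0.3396, so H₀ = 1.2243 rad = 70.15°.
Daylight = 2H₀/(2π) × 24.66 h = (1.2243/π) × 24.66 = 9.61 h.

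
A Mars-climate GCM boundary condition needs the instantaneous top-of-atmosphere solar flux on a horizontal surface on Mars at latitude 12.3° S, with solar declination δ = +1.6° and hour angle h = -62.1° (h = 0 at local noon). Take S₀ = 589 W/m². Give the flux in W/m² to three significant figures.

cos θ_z = sin φ sin δ + cos φ cos δ cos h = -0.005948 + 0.457011 = 0.451063.
Flux = S₀ · cos θ_z = 589 × 0.451063 = 265.7 W/m².

266 W/m²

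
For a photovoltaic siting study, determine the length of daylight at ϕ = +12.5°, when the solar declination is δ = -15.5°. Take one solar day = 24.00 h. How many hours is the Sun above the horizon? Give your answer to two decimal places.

11.53 h

cos h₀ = −tan ϕ · tan δ = −tan(+12.5°) × tan(-15.500°) = 0.0615, so h₀ = 1.5093 rad = 86.48°.
Daylight = 2h₀/(2π) × 24.00 h = (1.5093/π) × 24.00 = 11.53 h.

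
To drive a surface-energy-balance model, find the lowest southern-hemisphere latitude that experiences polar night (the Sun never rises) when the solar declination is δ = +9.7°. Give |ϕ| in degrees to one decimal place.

|ϕ| = 80.3°

Polar night requires cos h₀ = −tan ϕ tan δ ≥ 1, i.e. tan ϕ tan δ ≤ −1.
The boundary is |tan ϕ| · |tan δ| = 1, so |ϕ| = 90° − |δ| = 90° − 9.7° = 80.3° in the southern hemisphere.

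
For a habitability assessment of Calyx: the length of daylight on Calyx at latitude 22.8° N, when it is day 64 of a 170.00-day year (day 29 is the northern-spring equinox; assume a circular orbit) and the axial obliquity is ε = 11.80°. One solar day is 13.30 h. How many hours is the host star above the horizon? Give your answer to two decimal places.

Solar longitude: L_s = 360° × (64 − 29)/170.00 = 74.118°.
sin δ = sin 11.80° × sin 74.118° = 0.19669, so δ = +11.343°.
cos h₀ = −tan ϕ · tan δ = −tan(+22.8°) × tan(+11.343°) = -0.0843, so h₀ = 1.6552 rad = 94.84°.
Daylight = 2h₀/(2π) × 13.30 h = (1.6552/π) × 13.30 = 7.01 h.

7.01 h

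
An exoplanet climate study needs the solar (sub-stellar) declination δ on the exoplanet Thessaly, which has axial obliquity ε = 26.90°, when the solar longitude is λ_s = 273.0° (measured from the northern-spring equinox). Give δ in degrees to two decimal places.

sin δ = sin ε · sin λ_s = sin 26.90° × sin 273.0° = -0.451815.
δ = arcsin(-0.451815) = -26.86°.

δ = -26.86°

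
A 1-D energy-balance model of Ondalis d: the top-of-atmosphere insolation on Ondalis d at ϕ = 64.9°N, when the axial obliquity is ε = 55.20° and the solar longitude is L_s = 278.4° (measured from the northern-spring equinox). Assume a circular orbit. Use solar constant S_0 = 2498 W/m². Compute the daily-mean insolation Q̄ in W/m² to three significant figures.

Q̄ ≈ 0.00 W/m²

Solar declination: sin δ = sin ε · sin L_s = sin 55.20° × sin 278.4° = -0.81234, so δ = -54.325°.
cos h₀ = −tan(+64.9°) tan(-54.325°) = 2.9736 ≥ 1 ⇒ polar night, h₀ = 0 and Q̄ = 0.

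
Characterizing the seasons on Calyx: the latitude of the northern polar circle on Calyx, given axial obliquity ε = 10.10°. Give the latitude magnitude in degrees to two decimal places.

79.90°

The polar circle is the lowest latitude that experiences at least one full rotation of continuous daylight at the northern-summer solstice; it lies at |ϕ| = 90° − ε = 90° − 10.10° = 79.90°.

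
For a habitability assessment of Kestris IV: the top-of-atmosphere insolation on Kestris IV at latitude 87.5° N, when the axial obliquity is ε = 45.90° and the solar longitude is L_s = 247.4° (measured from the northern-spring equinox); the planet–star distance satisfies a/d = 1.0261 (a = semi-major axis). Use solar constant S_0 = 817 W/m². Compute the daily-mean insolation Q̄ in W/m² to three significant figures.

Q̄ ≈ 0.00 W/m²

Solar declination: sin δ = sin ε · sin L_s = sin 45.90° × sin 247.4° = -0.66298, so δ = -41.528°.
cos h₀ = −tan(+87.5°) tan(-41.528°) = 20.2833 ≥ 1 ⇒ polar night, h₀ = 0 and Q̄ = 0.
Inverse-square distance factor (a/d)² = 1.0261² = 1.052881.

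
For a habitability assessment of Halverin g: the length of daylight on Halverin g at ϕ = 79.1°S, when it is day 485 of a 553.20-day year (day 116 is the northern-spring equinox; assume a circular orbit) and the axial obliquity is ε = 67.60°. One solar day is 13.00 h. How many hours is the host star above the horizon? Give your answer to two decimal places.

Solar longitude: L_s = 360° × (485 − 116)/553.20 = 240.130°.
sin δ = sin 67.60° × sin 240.130° = -0.80173, so δ = -53.295°.
Sunrise equation: cos h₀ = −tan ϕ · tan δ = -6.9657 ≤ −1, so the host star never sets (polar day) and h₀ = π.
Daylight = 2h₀/(2π) × 13.00 h = (3.1416/π) × 13.00 = 13.00 h.

13.00 h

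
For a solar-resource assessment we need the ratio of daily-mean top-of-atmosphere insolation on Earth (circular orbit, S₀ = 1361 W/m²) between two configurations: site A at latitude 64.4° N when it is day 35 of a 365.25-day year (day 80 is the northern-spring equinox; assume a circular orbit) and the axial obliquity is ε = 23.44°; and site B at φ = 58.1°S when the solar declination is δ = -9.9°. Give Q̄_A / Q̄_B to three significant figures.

— Configuration A (φ=+64.4°):
Solar longitude: λ_s = 360° × (35 − 80)/365.25 = -44.353°, i.e. -44.353° + 360° = 315.647°.
sin δ = sin 23.44° × sin 315.647° = -0.27809, so δ = -16.146°.
cos H₀ = −tan(+64.4°) tan(-16.146°) = 0.6042, H₀ = 0.9220 rad.
Bracket: H₀ sin φ sin δ + cos φ cos δ sin H₀ = 0.9220×0.90183×-0.27809 + 0.43209×0.96056×0.79680 = -0.231228 + 0.330711 = 0.099483.
Q̄ = (S₀/π) × [bracket] = (1361/π) × 0.099483 = 43.098 W/m².
— Configuration B (φ=-58.1°):
cos H₀ = −tan(-58.1°) tan(-9.900°) = -0.2804, H₀ = 1.8550 rad.
Bracket: H₀ sin φ sin δ + cos φ cos δ sin H₀ = 1.8550×-0.84897×-0.17193 + 0.52844×0.98511×0.95989 = 0.270762 + 0.499691 = 0.770453.
Q̄ = (S₀/π) × [bracket] = (1361/π) × 0.770453 = 333.78 W/m².
Ratio Q̄_A / Q̄_B = 43.098 / 333.78 = 0.1291.

Q̄_A / Q̄_B ≈ 0.129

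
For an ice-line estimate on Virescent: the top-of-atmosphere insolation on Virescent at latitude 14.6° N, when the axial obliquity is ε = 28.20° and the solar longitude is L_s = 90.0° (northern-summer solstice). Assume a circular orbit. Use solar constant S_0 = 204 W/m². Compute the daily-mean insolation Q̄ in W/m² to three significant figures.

Solar declination: sin δ = sin ε · sin L_s = sin 28.20° × sin 90.0° = 0.47255, so δ = +28.200°.
cos h₀ = −tan(+14.6°) tan(+28.200°) = -0.1397, h₀ = 1.7109 rad.
Bracket: h₀ sin ϕ sin δ + cos ϕ cos δ sin h₀ = 1.7109×0.25207×0.47255 + 0.96771×0.88130×0.99020 = 0.203795 + 0.844485 = 1.048280.
Q̄ = (S_0/π) × [bracket] = (204/π) × 1.048280 = 68.07 W/m².

Q̄ ≈ 68.1 W/m²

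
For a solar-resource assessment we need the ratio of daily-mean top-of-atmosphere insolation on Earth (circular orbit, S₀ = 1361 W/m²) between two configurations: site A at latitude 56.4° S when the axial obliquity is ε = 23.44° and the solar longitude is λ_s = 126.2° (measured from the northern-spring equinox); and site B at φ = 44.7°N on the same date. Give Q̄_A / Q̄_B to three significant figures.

— Configuration A (φ=-56.4°):
Solar declination: sin δ = sin ε · sin λ_s = sin 23.44° × sin 126.2° = 0.32100, so δ = +18.723°.
cos H₀ = −tan(-56.4°) tan(+18.723°) = 0.5101, H₀ = 1.0354 rad.
Bracket: H₀ sin φ sin δ + cos φ cos δ sin H₀ = 1.0354×-0.83292×0.32100 + 0.55339×0.94708×0.86009 = -0.276832 + 0.450777 = 0.173945.
Q̄ = (S₀/π) × [bracket] = (1361/π) × 0.173945 = 75.356 W/m².
— Configuration B (φ=+44.7°):
cos H₀ = −tan(+44.7°) tan(+18.723°) = -0.3354, H₀ = 1.9128 rad.
Bracket: H₀ sin φ sin δ + cos φ cos δ sin H₀ = 1.9128×0.70339×0.32100 + 0.71080×0.94708×0.94207 = 0.431888 + 0.634187 = 1.066075.
Q̄ = (S₀/π) × [bracket] = (1361/π) × 1.066075 = 461.84 W/m².
Ratio Q̄_A / Q̄_B = 75.356 / 461.84 = 0.1632.

Q̄_A / Q̄_B ≈ 0.163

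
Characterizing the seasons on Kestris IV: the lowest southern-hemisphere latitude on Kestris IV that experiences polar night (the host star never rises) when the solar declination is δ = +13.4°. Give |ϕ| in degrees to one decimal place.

|ϕ| = 76.6°

Polar night requires cos h₀ = −tan ϕ tan δ ≥ 1, i.e. tan ϕ tan δ ≤ −1.
The boundary is |tan ϕ| · |tan δ| = 1, so |ϕ| = 90° − |δ| = 90° − 13.4° = 76.6° in the southern hemisphere.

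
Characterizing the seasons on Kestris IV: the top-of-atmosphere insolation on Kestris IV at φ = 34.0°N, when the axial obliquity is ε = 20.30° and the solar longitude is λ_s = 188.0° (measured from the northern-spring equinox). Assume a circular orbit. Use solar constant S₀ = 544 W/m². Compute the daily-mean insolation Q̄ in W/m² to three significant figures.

Q̄ ≈ 136 W/m²

Solar declination: sin δ = sin ε · sin λ_s = sin 20.30° × sin 188.0° = -0.04828, so δ = -2.768°.
cos H₀ = −tan(+34.0°) tan(-2.768°) = 0.0326, H₀ = 1.5382 rad.
Bracket: H₀ sin φ sin δ + cos φ cos δ sin H₀ = 1.5382×0.55919×-0.04828 + 0.82904×0.99883×0.99947 = -0.041528 + 0.827631 = 0.786103.
Q̄ = (S₀/π) × [bracket] = (544/π) × 0.786103 = 136.1 W/m².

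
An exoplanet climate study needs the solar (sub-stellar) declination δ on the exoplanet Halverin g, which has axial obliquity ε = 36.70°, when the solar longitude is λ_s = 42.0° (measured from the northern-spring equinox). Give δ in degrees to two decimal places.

sin δ = sin ε · sin λ_s = sin 36.70° × sin 42.0° = 0.399889.
δ = arcsin(0.399889) = +23.57°.

δ = +23.57°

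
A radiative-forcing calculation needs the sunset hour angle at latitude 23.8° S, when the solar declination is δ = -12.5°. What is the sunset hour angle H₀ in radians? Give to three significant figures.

H₀ = 1.67 rad

cos H₀ = −tan φ · tan δ = −tan(-23.8°) × tan(-12.500°) = -0.0978, so H₀ = 1.6687 rad = 95.61°.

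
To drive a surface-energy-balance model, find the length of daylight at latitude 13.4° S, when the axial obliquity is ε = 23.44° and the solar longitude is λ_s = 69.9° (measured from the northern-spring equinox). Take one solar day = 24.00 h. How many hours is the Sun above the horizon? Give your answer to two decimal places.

11.27 h

Solar declination: sin δ = sin ε · sin λ_s = sin 23.44° × sin 69.9° = 0.37356, so δ = +21.935°.
cos H₀ = −tan φ · tan δ = −tan(-13.4°) × tan(+21.935°) = 0.0959, so H₀ = 1.4747 rad = 84.49°.
Daylight = 2H₀/(2π) × 24.00 h = (1.4747/π) × 24.00 = 11.27 h.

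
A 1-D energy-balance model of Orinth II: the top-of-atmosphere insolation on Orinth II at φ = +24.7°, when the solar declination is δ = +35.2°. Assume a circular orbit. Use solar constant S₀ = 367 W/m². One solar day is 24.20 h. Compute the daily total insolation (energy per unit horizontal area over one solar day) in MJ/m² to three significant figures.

cos H₀ = −tan(+24.7°) tan(+35.200°) = -0.3245, H₀ = 1.9012 rad.
Bracket: H₀ sin φ sin δ + cos φ cos δ sin H₀ = 1.9012×0.41787×0.57643 + 0.90851×0.81714×0.94590 = 0.457947 + 0.702217 = 1.160164.
Q̄ = (S₀/π) × [bracket] = (367/π) × 1.160164 = 135.53 W/m².
Daily total = Q̄ × 24.20 h × 3600 s/h = 135.53 × 24.20 × 3600 / 10⁶ = 11.81 MJ/m².

11.8 MJ/m²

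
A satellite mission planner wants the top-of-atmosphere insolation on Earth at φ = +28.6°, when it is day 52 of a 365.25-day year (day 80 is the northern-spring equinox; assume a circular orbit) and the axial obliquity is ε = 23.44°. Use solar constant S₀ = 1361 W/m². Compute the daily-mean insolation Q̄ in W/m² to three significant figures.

Q̄ ≈ 316 W/m²

Solar longitude: λ_s = 360° × (52 − 80)/365.25 = -27.598°, i.e. -27.598° + 360° = 332.402°.
sin δ = sin 23.44° × sin 332.402° = -0.18428, so δ = -10.619°.
cos H₀ = −tan(+28.6°) tan(-10.619°) = 0.1022, H₀ = 1.4684 rad.
Bracket: H₀ sin φ sin δ + cos φ cos δ sin H₀ = 1.4684×0.47869×-0.18428 + 0.87798×0.98287×0.99476 = -0.129532 + 0.858418 = 0.728886.
Q̄ = (S₀/π) × [bracket] = (1361/π) × 0.728886 = 315.8 W/m².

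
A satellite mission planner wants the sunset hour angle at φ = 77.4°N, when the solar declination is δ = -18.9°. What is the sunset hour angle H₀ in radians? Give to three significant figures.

H₀ = 0.00 rad

cos H₀ = −tan φ · tan δ = 1.5317 ≥ 1, so the Sun never rises (polar night) and H₀ = 0.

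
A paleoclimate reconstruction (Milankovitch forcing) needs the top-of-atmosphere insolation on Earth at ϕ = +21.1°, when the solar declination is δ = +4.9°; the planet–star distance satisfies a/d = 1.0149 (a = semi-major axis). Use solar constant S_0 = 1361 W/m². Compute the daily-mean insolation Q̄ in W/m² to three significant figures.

cos h₀ = −tan(+21.1°) tan(+4.900°) = -0.0331, h₀ = 1.6039 rad.
Bracket: h₀ sin ϕ sin δ + cos ϕ cos δ sin h₀ = 1.6039×0.36000×0.08542 + 0.93295×0.99635×0.99945 = 0.049322 + 0.929033 = 0.978355.
Inverse-square distance factor (a/d)² = 1.0149² = 1.030022.
Q̄ = (S_0/π) × 1.030022 × [bracket] = (1361/π) × 1.030022 × 0.978355 = 436.6 W/m².

Q̄ ≈ 437 W/m²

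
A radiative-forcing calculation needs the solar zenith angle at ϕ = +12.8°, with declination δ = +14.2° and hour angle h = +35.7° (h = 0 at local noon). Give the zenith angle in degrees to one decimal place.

cos θ_z = sin ϕ sin δ + cos ϕ cos δ cos h = 0.054347 + 0.767706 = 0.822053.
θ_z = arccos(0.822053) = 34.7°.

θ_z = 34.7°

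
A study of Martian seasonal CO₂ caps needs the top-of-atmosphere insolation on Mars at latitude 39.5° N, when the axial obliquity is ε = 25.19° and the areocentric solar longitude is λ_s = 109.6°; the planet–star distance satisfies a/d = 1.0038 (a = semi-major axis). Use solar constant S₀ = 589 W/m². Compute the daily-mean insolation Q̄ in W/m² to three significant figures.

Q̄ ≈ 218 W/m²

sin δ = sin 25.19° × sin 109.6° = 0.40096, so δ = +23.638°.
cos H₀ = −tan(+39.5°) tan(+23.638°) = -0.3608, H₀ = 1.9399 rad.
Bracket: H₀ sin φ sin δ + cos φ cos δ sin H₀ = 1.9399×0.63608×0.40096 + 0.77162×0.91610×0.93264 = 0.494757 + 0.659266 = 1.154023.
Inverse-square distance factor (a/d)² = 1.0038² = 1.007614.
Q̄ = (S₀/π) × 1.007614 × [bracket] = (589/π) × 1.007614 × 1.154023 = 218.0 W/m².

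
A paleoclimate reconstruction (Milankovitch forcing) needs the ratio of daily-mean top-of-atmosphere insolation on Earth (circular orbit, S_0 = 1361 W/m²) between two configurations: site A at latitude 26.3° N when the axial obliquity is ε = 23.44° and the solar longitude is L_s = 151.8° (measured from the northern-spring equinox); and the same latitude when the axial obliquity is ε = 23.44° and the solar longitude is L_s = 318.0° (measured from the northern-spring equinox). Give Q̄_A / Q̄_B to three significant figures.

Q̄_A / Q̄_B ≈ 1.48

— Configuration A (ϕ=+26.3°):
Solar declination: sin δ = sin ε · sin L_s = sin 23.44° × sin 151.8° = 0.18798, so δ = +10.835°.
cos h₀ = −tan(+26.3°) tan(+10.835°) = -0.0946, h₀ = 1.6655 rad.
Bracket: h₀ sin ϕ sin δ + cos ϕ cos δ sin h₀ = 1.6655×0.44307×0.18798 + 0.89649×0.98217×0.99552 = 0.138717 + 0.876561 = 1.015278.
Q̄ = (S_0/π) × [bracket] = (1361/π) × 1.015278 = 439.84 W/m².
— Configuration B (ϕ=+26.3°):
Solar declination: sin δ = sin ε · sin L_s = sin 23.44° × sin 318.0° = -0.26617, so δ = -15.437°.
cos h₀ = −tan(+26.3°) tan(-15.437°) = 0.1365, h₀ = 1.4339 rad.
Bracket: h₀ sin ϕ sin δ + cos ϕ cos δ sin h₀ = 1.4339×0.44307×-0.26617 + 0.89649×0.96393×0.99064 = -0.169103 + 0.856065 = 0.686962.
Q̄ = (S_0/π) × [bracket] = (1361/π) × 0.686962 = 297.61 W/m².
Ratio Q̄_A / Q̄_B = 439.84 / 297.61 = 1.478.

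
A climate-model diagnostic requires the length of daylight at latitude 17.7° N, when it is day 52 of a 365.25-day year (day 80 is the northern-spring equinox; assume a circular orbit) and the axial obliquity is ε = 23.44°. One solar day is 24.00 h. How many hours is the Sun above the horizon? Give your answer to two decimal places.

11.54 h

Solar longitude: L_s = 360° × (52 − 80)/365.25 = -27.598°, i.e. -27.598° + 360° = 332.402°.
sin δ = sin 23.44° × sin 332.402° = -0.18428, so δ = -10.619°.
cos h₀ = −tan ϕ · tan δ = −tan(+17.7°) × tan(-10.619°) = 0.0598, so h₀ = 1.5109 rad = 86.57°.
Daylight = 2h₀/(2π) × 24.00 h = (1.5109/π) × 24.00 = 11.54 h.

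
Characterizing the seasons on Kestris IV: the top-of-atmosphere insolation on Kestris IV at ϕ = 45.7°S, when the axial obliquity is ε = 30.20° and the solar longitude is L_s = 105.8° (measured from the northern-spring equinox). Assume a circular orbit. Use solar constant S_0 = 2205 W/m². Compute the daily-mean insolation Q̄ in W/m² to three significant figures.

Q̄ ≈ 118 W/m²

Solar declination: sin δ = sin ε · sin L_s = sin 30.20° × sin 105.8° = 0.48401, so δ = +28.948°.
cos h₀ = −tan(-45.7°) tan(+28.948°) = 0.5668, h₀ = 0.9682 rad.
Bracket: h₀ sin ϕ sin δ + cos ϕ cos δ sin h₀ = 0.9682×-0.71569×0.48401 + 0.69842×0.87506×0.82385 = -0.335386 + 0.503504 = 0.168118.
Q̄ = (S_0/π) × [bracket] = (2205/π) × 0.168118 = 118.0 W/m².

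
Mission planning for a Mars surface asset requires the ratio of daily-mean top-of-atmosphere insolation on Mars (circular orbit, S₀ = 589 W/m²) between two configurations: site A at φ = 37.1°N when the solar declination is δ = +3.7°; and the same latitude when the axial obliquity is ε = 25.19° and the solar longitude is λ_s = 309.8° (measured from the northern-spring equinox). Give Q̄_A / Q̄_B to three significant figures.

— Configuration A (φ=+37.1°):
cos H₀ = −tan(+37.1°) tan(+3.700°) = -0.0489, H₀ = 1.6197 rad.
Bracket: H₀ sin φ sin δ + cos φ cos δ sin H₀ = 1.6197×0.60321×0.06453 + 0.79758×0.99792×0.99880 = 0.063047 + 0.794966 = 0.858013.
Q̄ = (S₀/π) × [bracket] = (589/π) × 0.858013 = 160.86 W/m².
— Configuration B (φ=+37.1°):
Solar declination: sin δ = sin ε · sin λ_s = sin 25.19° × sin 309.8° = -0.32700, so δ = -19.087°.
cos H₀ = −tan(+37.1°) tan(-19.087°) = 0.2617, H₀ = 1.3060 rad.
Bracket: H₀ sin φ sin δ + cos φ cos δ sin H₀ = 1.3060×0.60321×-0.32700 + 0.79758×0.94503×0.96515 = -0.257608 + 0.727469 = 0.469861.
Q̄ = (S₀/π) × [bracket] = (589/π) × 0.469861 = 88.092 W/m².
Ratio Q̄_A / Q̄_B = 160.86 / 88.092 = 1.826.

Q̄_A / Q̄_B ≈ 1.83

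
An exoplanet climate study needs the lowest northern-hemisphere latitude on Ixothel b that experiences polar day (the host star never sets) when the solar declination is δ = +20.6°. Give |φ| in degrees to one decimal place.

|φ| = 69.4°

Polar day requires cos H₀ = −tan φ tan δ ≤ −1, i.e. tan φ tan δ ≥ 1.
The boundary is |tan φ| · |tan δ| = 1, so |φ| = 90° − |δ| = 90° − 20.6° = 69.4° in the northern hemisphere.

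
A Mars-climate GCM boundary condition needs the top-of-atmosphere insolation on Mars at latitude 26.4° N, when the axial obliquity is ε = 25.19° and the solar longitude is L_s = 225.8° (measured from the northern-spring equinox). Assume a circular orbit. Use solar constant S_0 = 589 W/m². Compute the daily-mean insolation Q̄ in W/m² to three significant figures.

Q̄ ≈ 122 W/m²

Solar declination: sin δ = sin ε · sin L_s = sin 25.19° × sin 225.8° = -0.30513, so δ = -17.766°.
cos h₀ = −tan(+26.4°) tan(-17.766°) = 0.1591, h₀ = 1.4111 rad.
Bracket: h₀ sin ϕ sin δ + cos ϕ cos δ sin h₀ = 1.4111×0.44464×-0.30513 + 0.89571×0.95231×0.98727 = -0.191448 + 0.842135 = 0.650687.
Q̄ = (S_0/π) × [bracket] = (589/π) × 0.650687 = 122.0 W/m².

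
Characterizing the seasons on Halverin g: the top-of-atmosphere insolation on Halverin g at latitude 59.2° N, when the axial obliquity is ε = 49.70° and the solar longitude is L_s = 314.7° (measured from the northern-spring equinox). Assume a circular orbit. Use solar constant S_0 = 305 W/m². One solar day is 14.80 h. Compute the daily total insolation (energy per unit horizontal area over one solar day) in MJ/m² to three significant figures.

0.00 MJ/m²

Solar declination: sin δ = sin ε · sin L_s = sin 49.70° × sin 314.7° = -0.54210, so δ = -32.827°.
cos h₀ = −tan(+59.2°) tan(-32.827°) = 1.0822 ≥ 1 ⇒ polar night, h₀ = 0 and Q̄ = 0.
Daily total = Q̄ × 14.80 h × 3600 s/h = 0.00 MJ/m².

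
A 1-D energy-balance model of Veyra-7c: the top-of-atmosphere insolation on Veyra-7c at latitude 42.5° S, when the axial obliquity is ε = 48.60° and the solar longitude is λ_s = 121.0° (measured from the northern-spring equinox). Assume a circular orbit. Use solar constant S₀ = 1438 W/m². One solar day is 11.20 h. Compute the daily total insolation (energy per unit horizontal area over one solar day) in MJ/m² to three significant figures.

1.10 MJ/m²

Solar declination: sin δ = sin ε · sin λ_s = sin 48.60° × sin 121.0° = 0.64297, so δ = +40.014°.
cos H₀ = −tan(-42.5°) tan(+40.014°) = 0.7693, H₀ = 0.6931 rad.
Bracket: H₀ sin φ sin δ + cos φ cos δ sin H₀ = 0.6931×-0.67559×0.64297 + 0.73728×0.76589×0.63893 = -0.301072 + 0.360788 = 0.059716.
Q̄ = (S₀/π) × [bracket] = (1438/π) × 0.059716 = 27.334 W/m².
Daily total = Q̄ × 11.20 h × 3600 s/h = 27.334 × 11.20 × 3600 / 10⁶ = 1.102 MJ/m².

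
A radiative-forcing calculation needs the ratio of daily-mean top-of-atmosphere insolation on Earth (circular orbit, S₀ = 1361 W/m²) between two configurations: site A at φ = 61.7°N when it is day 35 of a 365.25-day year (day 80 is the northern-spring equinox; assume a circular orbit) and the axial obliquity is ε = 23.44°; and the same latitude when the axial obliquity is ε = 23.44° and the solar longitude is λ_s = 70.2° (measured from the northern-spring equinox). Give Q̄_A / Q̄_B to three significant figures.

Q̄_A / Q̄_B ≈ 0.127

— Configuration A (φ=+61.7°):
Solar longitude: λ_s = 360° × (35 − 80)/365.25 = -44.353°, i.e. -44.353° + 360° = 315.647°.
sin δ = sin 23.44° × sin 315.647° = -0.27809, so δ = -16.146°.
cos H₀ = −tan(+61.7°) tan(-16.146°) = 0.5377, H₀ = 1.0031 rad.
Bracket: H₀ sin φ sin δ + cos φ cos δ sin H₀ = 1.0031×0.88048×-0.27809 + 0.47409×0.96056×0.84316 = -0.245612 + 0.383968 = 0.138356.
Q̄ = (S₀/π) × [bracket] = (1361/π) × 0.138356 = 59.939 W/m².
— Configuration B (φ=+61.7°):
Solar declination: sin δ = sin ε · sin λ_s = sin 23.44° × sin 70.2° = 0.37427, so δ = +21.979°.
cos H₀ = −tan(+61.7°) tan(+21.979°) = -0.7496, H₀ = 2.4182 rad.
Bracket: H₀ sin φ sin δ + cos φ cos δ sin H₀ = 2.4182×0.88048×0.37427 + 0.47409×0.92732×0.66192 = 0.796887 + 0.291002 = 1.087889.
Q̄ = (S₀/π) × [bracket] = (1361/π) × 1.087889 = 471.30 W/m².
Ratio Q̄_A / Q̄_B = 59.939 / 471.30 = 0.1272.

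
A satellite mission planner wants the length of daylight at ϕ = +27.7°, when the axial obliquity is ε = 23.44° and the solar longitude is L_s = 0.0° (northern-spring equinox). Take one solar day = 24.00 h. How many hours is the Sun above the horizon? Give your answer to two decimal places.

Solar declination: sin δ = sin ε · sin L_s = sin 23.44° × sin 0.0° = 0.00000, so δ = +0.000°.
cos h₀ = −tan ϕ · tan δ = −tan(+27.7°) × tan(+0.000°) = -0.0000, so h₀ = 1.5708 rad = 90.00°.
Daylight = 2h₀/(2π) × 24.00 h = (1.5708/π) × 24.00 = 12.00 h.

12.00 h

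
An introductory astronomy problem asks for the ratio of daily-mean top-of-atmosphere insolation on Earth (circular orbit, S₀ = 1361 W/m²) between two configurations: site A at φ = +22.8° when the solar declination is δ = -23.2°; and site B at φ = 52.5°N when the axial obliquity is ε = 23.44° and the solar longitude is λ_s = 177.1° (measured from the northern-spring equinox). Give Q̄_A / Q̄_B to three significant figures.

Q̄_A / Q̄_B ≈ 0.980

— Configuration A (φ=+22.8°):
cos H₀ = −tan(+22.8°) tan(-23.200°) = 0.1802, H₀ = 1.3896 rad.
Bracket: H₀ sin φ sin δ + cos φ cos δ sin H₀ = 1.3896×0.38752×-0.39394 + 0.92186×0.91914×0.98364 = -0.212136 + 0.833456 = 0.621320.
Q̄ = (S₀/π) × [bracket] = (1361/π) × 0.621320 = 269.17 W/m².
— Configuration B (φ=+52.5°):
Solar declination: sin δ = sin ε · sin λ_s = sin 23.44° × sin 177.1° = 0.02013, so δ = +1.153°.
cos H₀ = −tan(+52.5°) tan(+1.153°) = -0.0262, H₀ = 1.5970 rad.
Bracket: H₀ sin φ sin δ + cos φ cos δ sin H₀ = 1.5970×0.79335×0.02013 + 0.60876×0.99980×0.99966 = 0.025504 + 0.608431 = 0.633935.
Q̄ = (S₀/π) × [bracket] = (1361/π) × 0.633935 = 274.63 W/m².
Ratio Q̄_A / Q̄_B = 269.17 / 274.63 = 0.9801.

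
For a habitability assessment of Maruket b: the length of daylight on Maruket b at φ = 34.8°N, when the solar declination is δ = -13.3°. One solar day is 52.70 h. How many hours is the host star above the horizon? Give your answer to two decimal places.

cos H₀ = −tan φ · tan δ = −tan(+34.8°) × tan(-13.300°) = 0.1643, so H₀ = 1.4058 rad = 80.54°.
Daylight = 2H₀/(2π) × 52.70 h = (1.4058/π) × 52.70 = 23.58 h.

23.58 h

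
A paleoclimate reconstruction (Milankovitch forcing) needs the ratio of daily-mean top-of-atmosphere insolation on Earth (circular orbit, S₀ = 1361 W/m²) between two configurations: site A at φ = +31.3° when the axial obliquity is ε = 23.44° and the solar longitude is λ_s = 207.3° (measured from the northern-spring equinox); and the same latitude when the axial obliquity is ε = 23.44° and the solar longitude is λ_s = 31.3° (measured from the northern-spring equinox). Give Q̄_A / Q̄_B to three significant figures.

— Configuration A (φ=+31.3°):
Solar declination: sin δ = sin ε · sin λ_s = sin 23.44° × sin 207.3° = -0.18245, so δ = -10.512°.
cos H₀ = −tan(+31.3°) tan(-10.512°) = 0.1128, H₀ = 1.4577 rad.
Bracket: H₀ sin φ sin δ + cos φ cos δ sin H₀ = 1.4577×0.51952×-0.18245 + 0.85446×0.98322×0.99362 = -0.138170 + 0.834762 = 0.696592.
Q̄ = (S₀/π) × [bracket] = (1361/π) × 0.696592 = 301.78 W/m².
— Configuration B (φ=+31.3°):
Solar declination: sin δ = sin ε · sin λ_s = sin 23.44° × sin 31.3° = 0.20666, so δ = +11.927°.
cos H₀ = −tan(+31.3°) tan(+11.927°) = -0.1284, H₀ = 1.6996 rad.
Bracket: H₀ sin φ sin δ + cos φ cos δ sin H₀ = 1.6996×0.51952×0.20666 + 0.85446×0.97841×0.99172 = 0.182476 + 0.829090 = 1.011566.
Q̄ = (S₀/π) × [bracket] = (1361/π) × 1.011566 = 438.23 W/m².
Ratio Q̄_A / Q̄_B = 301.78 / 438.23 = 0.6886.

Q̄_A / Q̄_B ≈ 0.689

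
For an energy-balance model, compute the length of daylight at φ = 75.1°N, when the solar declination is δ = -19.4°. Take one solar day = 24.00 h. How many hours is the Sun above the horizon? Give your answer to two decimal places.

cos H₀ = −tan φ · tan δ = 1.3235 ≥ 1, so the Sun never rises (polar night) and H₀ = 0.
Daylight = 2H₀/(2π) × 24.00 h = (0.0000/π) × 24.00 = 0.00 h.

0.00 h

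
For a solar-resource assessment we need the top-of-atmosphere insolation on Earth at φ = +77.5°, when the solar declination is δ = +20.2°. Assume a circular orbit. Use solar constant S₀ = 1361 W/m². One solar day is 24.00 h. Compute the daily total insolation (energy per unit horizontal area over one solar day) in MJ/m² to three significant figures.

cos H₀ = −tan(+77.5°) tan(+20.200°) = -1.6596 ≤ −1 ⇒ polar day, H₀ = π.
Bracket: H₀ sin φ sin δ + cos φ cos δ sin H₀ = 3.1416×0.97630×0.34530 + 0.21644×0.93849×0.00000 = 1.059085 + 0.000000 = 1.059085.
Q̄ = (S₀/π) × [bracket] = (1361/π) × 1.059085 = 458.82 W/m².
Daily total = Q̄ × 24.00 h × 3600 s/h = 458.82 × 24.00 × 3600 / 10⁶ = 39.64 MJ/m².

39.6 MJ/m²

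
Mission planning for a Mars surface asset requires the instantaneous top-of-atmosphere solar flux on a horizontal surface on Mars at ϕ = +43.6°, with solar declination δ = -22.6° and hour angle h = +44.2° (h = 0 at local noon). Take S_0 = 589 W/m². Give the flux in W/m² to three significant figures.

cos θ_z = sin ϕ sin δ + cos ϕ cos δ cos h = -0.265018 + 0.479300 = 0.214282.
Flux = S_0 · cos θ_z = 589 × 0.214282 = 126.2 W/m².

126 W/m²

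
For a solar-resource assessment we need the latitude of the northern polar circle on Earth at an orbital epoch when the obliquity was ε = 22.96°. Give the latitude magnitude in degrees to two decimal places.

67.04°

The polar circle is the lowest latitude that experiences at least one full rotation of continuous daylight at the northern-summer solstice; it lies at |φ| = 90° − ε = 90° − 22.96° = 67.04°.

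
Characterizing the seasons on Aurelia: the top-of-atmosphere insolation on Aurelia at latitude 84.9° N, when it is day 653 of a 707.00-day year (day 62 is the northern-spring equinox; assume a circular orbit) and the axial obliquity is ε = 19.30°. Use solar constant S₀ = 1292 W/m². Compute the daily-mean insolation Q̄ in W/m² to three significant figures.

Q̄ ≈ 0.00 W/m²

Solar longitude: λ_s = 360° × (653 − 62)/707.00 = 300.934°.
sin δ = sin 19.30° × sin 300.934° = -0.28350, so δ = -16.469°.
cos H₀ = −tan(+84.9°) tan(-16.469°) = 3.3125 ≥ 1 ⇒ polar night, H₀ = 0 and Q̄ = 0.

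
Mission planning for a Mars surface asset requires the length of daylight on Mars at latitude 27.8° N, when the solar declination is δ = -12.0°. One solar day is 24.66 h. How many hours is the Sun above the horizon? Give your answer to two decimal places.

11.45 h

cos h₀ = −tan ϕ · tan δ = −tan(+27.8°) × tan(-12.000°) = 0.1121, so h₀ = 1.4585 rad = 83.57°.
Daylight = 2h₀/(2π) × 24.66 h = (1.4585/π) × 24.66 = 11.45 h.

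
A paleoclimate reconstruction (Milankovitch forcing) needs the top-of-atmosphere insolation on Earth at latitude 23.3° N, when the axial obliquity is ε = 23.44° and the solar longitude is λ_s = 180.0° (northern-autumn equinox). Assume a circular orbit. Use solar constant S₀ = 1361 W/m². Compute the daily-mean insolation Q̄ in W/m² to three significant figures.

Q̄ ≈ 398 W/m²

Solar declination: sin δ = sin ε · sin λ_s = sin 23.44° × sin 180.0° = 0.00000, so δ = +0.000°.
cos H₀ = −tan(+23.3°) tan(+0.000°) = -0.0000, H₀ = 1.5708 rad.
Bracket: H₀ sin φ sin δ + cos φ cos δ sin H₀ = 1.5708×0.39555×0.00000 + 0.91845×1.00000×1.00000 = 0.000000 + 0.918450 = 0.918450.
Q̄ = (S₀/π) × [bracket] = (1361/π) × 0.918450 = 397.9 W/m².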